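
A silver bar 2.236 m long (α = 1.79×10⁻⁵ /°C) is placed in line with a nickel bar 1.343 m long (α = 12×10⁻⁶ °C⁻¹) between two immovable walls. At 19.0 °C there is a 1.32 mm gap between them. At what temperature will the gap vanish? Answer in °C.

T = 42.5 °C

α₁L₁ = 4.00244×10⁻⁵ m/K, α₂L₂ = 1.6116×10⁻⁵ m/K → total 5.61404×10⁻⁵ m/K
ΔT = g/(α₁L₁+α₂L₂) = 1.32×10⁻³ / 5.61404×10⁻⁵ = 23.512 K
T = 19.0 + 23.512 = 42.512 °C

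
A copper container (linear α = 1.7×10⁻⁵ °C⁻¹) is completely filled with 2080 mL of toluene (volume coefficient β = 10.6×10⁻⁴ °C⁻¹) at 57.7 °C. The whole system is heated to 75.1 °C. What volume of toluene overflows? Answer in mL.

36.5 mL

The container also expands: β_container ≈ 3α = 5.1×10⁻⁵ /K
Net overflow = V₀(β_liq − 3α_cont)ΔT
β − 3α = 1.06×10⁻³ − 5.1×10⁻⁵ = 1.009×10⁻³ /K; ΔT = 17.4 K
ΔV = 2080 × 1.009×10⁻³ × 17.4 = 36.5 mL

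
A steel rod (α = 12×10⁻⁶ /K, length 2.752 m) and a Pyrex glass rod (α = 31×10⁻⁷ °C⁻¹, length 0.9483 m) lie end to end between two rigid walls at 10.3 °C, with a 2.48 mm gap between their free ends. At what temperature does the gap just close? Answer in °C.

Gap closes when ΔL₁ + ΔL₂ = 2.48 mm = 2.48×10⁻³ m
(α₁L₁ + α₂L₂)ΔT = g
α₁L₁ + α₂L₂ = 12×10⁻⁶×2.752 + 31×10⁻⁷×0.9483 = 3.596373×10⁻⁵ m/K
ΔT = 2.48×10⁻³ / 3.596373×10⁻⁵ = 68.958 K
T = 10.3 + 68.958 = 79.258 °C

T = 79.3 °C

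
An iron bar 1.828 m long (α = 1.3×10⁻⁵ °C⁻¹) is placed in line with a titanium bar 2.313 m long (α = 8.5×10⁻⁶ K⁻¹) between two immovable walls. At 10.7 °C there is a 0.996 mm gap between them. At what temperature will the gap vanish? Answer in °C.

T = 33.6 °C

α₁L₁ = 2.3764×10⁻⁵ m/K, α₂L₂ = 1.96605×10⁻⁵ m/K → total 4.34245×10⁻⁵ m/K
ΔT = g/(α₁L₁+α₂L₂) = 9.96×10⁻⁴ / 4.34245×10⁻⁵ = 22.936 K
T = 10.7 + 22.936 = 33.636 °C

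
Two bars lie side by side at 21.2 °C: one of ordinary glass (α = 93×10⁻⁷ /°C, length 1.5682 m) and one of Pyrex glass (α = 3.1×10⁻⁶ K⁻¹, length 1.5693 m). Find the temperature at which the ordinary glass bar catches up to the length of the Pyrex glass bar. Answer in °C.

T = 134.4 °C

Equal length when α₁L₁ΔT − α₂L₂ΔT = L₂ − L₁ = 1.10×10⁻³ m
α₁L₁ = 1.458426×10⁻⁵, α₂L₂ = 4.86483×10⁻⁶ → Δ(αL) = 9.71943×10⁻⁶ m/K
ΔT = 1.10×10⁻³ / 9.71943×10⁻⁶ = 113.175 K, so T = 21.2 + 113.175 = 134.375 °C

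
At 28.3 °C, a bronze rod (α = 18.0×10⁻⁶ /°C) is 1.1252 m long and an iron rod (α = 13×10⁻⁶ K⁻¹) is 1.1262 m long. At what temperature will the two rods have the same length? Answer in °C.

T = 206.5 °C

L₁(1 + α₁ΔT) = L₂(1 + α₂ΔT) ⇒ ΔT = (L₂ − L₁)/(α₁L₁ − α₂L₂)
L₂ − L₁ = 1.1262 − 1.1252 = 1.00×10⁻³ m
α₁L₁ − α₂L₂ = 18.0×10⁻⁶×1.1252 − 13×10⁻⁶×1.1262 = 5.613×10⁻⁶ m/K
ΔT = 1.00×10⁻³ / 5.613×10⁻⁶ = 178.158 K
T = 28.3 + 178.158 = 206.458 °C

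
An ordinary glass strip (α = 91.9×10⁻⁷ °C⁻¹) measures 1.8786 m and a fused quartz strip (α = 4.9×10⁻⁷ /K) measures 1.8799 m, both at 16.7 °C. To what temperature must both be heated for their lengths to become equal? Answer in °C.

T = 96.24 °C

Equal length when α₁L₁ΔT − α₂L₂ΔT = L₂ − L₁ = 1.30×10⁻³ m
α₁L₁ = 1.7264334×10⁻⁵, α₂L₂ = 9.21151×10⁻⁷ → Δ(αL) = 1.6343183×10⁻⁵ m/K
ΔT = 1.30×10⁻³ / 1.6343183×10⁻⁵ = 79.5439 K, so T = 16.7 + 79.5439 = 96.2439 °C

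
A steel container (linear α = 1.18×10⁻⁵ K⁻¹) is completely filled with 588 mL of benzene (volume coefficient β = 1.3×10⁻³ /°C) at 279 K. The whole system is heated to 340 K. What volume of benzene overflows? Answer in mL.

The container also expands: β_container ≈ 3α = 3.54×10⁻⁵ /K
Net overflow = V₀(β_liq − 3α_cont)ΔT
β − 3α = 1.30×10⁻³ − 3.54×10⁻⁵ = 1.2646×10⁻³ /K; ΔT = 61 K
ΔV = 588 × 1.2646×10⁻³ × 61 = 45.4 mL

45.4 mL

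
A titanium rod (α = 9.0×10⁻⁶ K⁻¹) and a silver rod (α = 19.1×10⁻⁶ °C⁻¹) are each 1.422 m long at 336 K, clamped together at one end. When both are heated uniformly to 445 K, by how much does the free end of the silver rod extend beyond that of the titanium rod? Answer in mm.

1.57 mm

ΔT = 109 K
titanium: ΔL = 9.0×10⁻⁶ × 1.422 m × 109 = 1.3950×10⁻³ m = 1.3950 mm
silver: ΔL = 19.1×10⁻⁶ × 1.422 m × 109 = 2.9605×10⁻³ m = 2.9605 mm
difference = 2.9605 − 1.3950 = 1.5655 mm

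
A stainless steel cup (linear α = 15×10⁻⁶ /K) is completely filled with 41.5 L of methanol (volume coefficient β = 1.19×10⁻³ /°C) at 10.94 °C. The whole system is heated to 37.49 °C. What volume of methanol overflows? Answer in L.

The cup also expands: β_container ≈ 3α = 4.5×10⁻⁵ /K
Net overflow = V₀(β_liq − 3α_cont)ΔT
β − 3α = 1.19×10⁻³ − 4.5×10⁻⁵ = 1.145×10⁻³ /K; ΔT = 26.55 K
ΔV = 41.5 × 1.145×10⁻³ × 26.55 = 1.26 L

1.26 L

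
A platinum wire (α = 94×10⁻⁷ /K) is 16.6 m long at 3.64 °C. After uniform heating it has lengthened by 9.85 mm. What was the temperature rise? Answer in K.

ΔT = 63.1 K

ΔL = αL₀ΔT ⇒ ΔT = ΔL / (αL₀)
ΔT = 9.85×10⁻³ m / (94×10⁻⁷ × 16.6 m) = 63.125 K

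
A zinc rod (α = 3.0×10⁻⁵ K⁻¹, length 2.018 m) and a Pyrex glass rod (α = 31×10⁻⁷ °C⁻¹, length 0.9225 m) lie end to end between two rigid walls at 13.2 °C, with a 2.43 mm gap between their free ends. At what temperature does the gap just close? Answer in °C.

α₁L₁ = 6.054×10⁻⁵ m/K, α₂L₂ = 2.85975×10⁻⁶ m/K → total 6.339975×10⁻⁵ m/K
ΔT = g/(α₁L₁+α₂L₂) = 2.43×10⁻³ / 6.339975×10⁻⁵ = 38.328 K
T = 13.2 + 38.328 = 51.528 °C

T = 51.5 °C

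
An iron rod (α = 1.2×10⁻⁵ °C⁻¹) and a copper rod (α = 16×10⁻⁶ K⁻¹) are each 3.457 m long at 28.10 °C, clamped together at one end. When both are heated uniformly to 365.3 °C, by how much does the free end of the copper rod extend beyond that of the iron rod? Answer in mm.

ΔT = 337.20 K
iron: ΔL = 1.2×10⁻⁵ × 3.457 m × 337.20 = 1.3988×10⁻² m = 13.988 mm
copper: ΔL = 16×10⁻⁶ × 3.457 m × 337.20 = 1.8651×10⁻² m = 18.651 mm
difference = 18.651 − 13.988 = 4.663 mm

4.66 mm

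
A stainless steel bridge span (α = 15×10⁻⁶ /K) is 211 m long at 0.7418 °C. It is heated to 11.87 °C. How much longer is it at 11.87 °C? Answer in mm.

ΔL = 35.2 mm

|ΔT| = |11.87 − 0.7418| = 11.1282 K
ΔL = αL₀ΔT = (15×10⁻⁶)(211)(11.1282) = 3.52×10⁻² m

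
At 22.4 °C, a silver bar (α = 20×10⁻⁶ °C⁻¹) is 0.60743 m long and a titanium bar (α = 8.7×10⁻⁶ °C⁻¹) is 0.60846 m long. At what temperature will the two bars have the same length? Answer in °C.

T = 172.7 °C

Equal length when α₁L₁ΔT − α₂L₂ΔT = L₂ − L₁ = 1.03×10⁻³ m
α₁L₁ = 1.21486×10⁻⁵, α₂L₂ = 5.293602×10⁻⁶ → Δ(αL) = 6.854998×10⁻⁶ m/K
ΔT = 1.03×10⁻³ / 6.854998×10⁻⁶ = 150.255 K, so T = 22.4 + 150.255 = 172.655 °C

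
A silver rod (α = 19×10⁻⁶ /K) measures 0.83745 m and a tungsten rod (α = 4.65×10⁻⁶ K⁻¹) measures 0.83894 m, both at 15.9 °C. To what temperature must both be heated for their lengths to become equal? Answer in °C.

Equal length when α₁L₁ΔT − α₂L₂ΔT = L₂ − L₁ = 1.49×10⁻³ m
α₁L₁ = 1.591155×10⁻⁵, α₂L₂ = 3.901071×10⁻⁶ → Δ(αL) = 1.2010479×10⁻⁵ m/K
ΔT = 1.49×10⁻³ / 1.2010479×10⁻⁵ = 124.058 K, so T = 15.9 + 124.058 = 139.958 °C

T = 140.0 °C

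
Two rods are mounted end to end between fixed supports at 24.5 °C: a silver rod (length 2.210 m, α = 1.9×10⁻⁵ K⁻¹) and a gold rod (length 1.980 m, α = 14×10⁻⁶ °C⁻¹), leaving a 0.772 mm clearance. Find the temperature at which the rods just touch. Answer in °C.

T = 35.6 °C

α₁L₁ = 4.199×10⁻⁵ m/K, α₂L₂ = 2.772×10⁻⁵ m/K → total 6.971×10⁻⁵ m/K
ΔT = g/(α₁L₁+α₂L₂) = 7.72×10⁻⁴ / 6.971×10⁻⁵ = 11.074 K
T = 24.5 + 11.074 = 35.574 °C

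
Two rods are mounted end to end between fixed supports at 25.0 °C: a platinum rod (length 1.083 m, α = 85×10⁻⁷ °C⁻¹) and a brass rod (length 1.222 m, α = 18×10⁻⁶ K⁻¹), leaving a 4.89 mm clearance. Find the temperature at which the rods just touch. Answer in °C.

α₁L₁ = 9.2055×10⁻⁶ m/K, α₂L₂ = 2.1996×10⁻⁵ m/K → total 3.12015×10⁻⁵ m/K
ΔT = g/(α₁L₁+α₂L₂) = 4.89×10⁻³ / 3.12015×10⁻⁵ = 156.72 K
T = 25.0 + 156.72 = 181.72 °C

T = 182 °C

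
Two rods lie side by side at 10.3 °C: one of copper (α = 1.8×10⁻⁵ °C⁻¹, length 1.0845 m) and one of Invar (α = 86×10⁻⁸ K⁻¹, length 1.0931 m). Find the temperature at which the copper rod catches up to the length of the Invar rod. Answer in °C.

L₁(1 + α₁ΔT) = L₂(1 + α₂ΔT) ⇒ ΔT = (L₂ − L₁)/(α₁L₁ − α₂L₂)
L₂ − L₁ = 1.0931 − 1.0845 = 8.60×10⁻³ m
α₁L₁ − α₂L₂ = 1.8×10⁻⁵×1.0845 − 86×10⁻⁸×1.0931 = 1.8580934×10⁻⁵ m/K
ΔT = 8.60×10⁻³ / 1.8580934×10⁻⁵ = 462.840 K
T = 10.3 + 462.840 = 473.140 °C

T = 473.1 °C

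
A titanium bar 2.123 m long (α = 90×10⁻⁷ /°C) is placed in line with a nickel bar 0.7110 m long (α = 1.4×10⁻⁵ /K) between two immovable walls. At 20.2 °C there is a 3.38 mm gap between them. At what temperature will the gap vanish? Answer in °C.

α₁L₁ = 1.9107×10⁻⁵ m/K, α₂L₂ = 9.954×10⁻⁶ m/K → total 2.9061×10⁻⁵ m/K
ΔT = g/(α₁L₁+α₂L₂) = 3.38×10⁻³ / 2.9061×10⁻⁵ = 116.31 K
T = 20.2 + 116.31 = 136.51 °C

T = 137 °C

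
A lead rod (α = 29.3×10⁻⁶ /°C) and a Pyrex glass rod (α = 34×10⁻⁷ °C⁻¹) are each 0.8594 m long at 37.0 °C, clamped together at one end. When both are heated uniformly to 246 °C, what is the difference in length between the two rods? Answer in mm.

4.65 mm

ΔT = 209.0 K
lead: ΔL = 29.3×10⁻⁶ × 0.8594 m × 209.0 = 5.2627×10⁻³ m = 5.2627 mm
Pyrex glass: ΔL = 34×10⁻⁷ × 0.8594 m × 209.0 = 6.1069×10⁻⁴ m = 0.61069 mm
difference = 5.2627 − 0.61069 = 4.65201 mm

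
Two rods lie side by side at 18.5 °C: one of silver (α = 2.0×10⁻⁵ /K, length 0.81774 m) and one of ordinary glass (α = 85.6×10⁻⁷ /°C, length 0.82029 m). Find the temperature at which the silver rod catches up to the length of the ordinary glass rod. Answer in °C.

T = 291.7 °C

Equal length when α₁L₁ΔT − α₂L₂ΔT = L₂ − L₁ = 2.55×10⁻³ m
α₁L₁ = 1.63548×10⁻⁵, α₂L₂ = 7.0216824×10⁻⁶ → Δ(αL) = 9.3331176×10⁻⁶ m/K
ΔT = 2.55×10⁻³ / 9.3331176×10⁻⁶ = 273.221 K, so T = 18.5 + 273.221 = 291.721 °C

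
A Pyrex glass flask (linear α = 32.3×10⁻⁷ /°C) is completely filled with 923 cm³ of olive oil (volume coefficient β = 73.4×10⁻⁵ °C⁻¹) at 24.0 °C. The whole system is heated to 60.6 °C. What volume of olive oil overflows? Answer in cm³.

The flask also expands: β_container ≈ 3α = 9.69×10⁻⁶ /K
Net overflow = V₀(β_liq − 3α_cont)ΔT
β − 3α = 7.34×10⁻⁴ − 9.69×10⁻⁶ = 7.2431×10⁻⁴ /K; ΔT = 36.6 K
ΔV = 923 × 7.2431×10⁻⁴ × 36.6 = 24.5 cm³

24.5 cm³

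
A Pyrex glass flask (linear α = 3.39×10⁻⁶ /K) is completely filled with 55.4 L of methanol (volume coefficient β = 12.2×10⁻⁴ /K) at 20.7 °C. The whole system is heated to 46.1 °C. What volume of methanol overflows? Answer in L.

The flask also expands: β_container ≈ 3α = 1.017×10⁻⁵ /K
Net overflow = V₀(β_liq − 3α_cont)ΔT
β − 3α = 1.22×10⁻³ − 1.017×10⁻⁵ = 1.20983×10⁻³ /K; ΔT = 25.4 K
ΔV = 55.4 × 1.20983×10⁻³ × 25.4 = 1.70 L

1.70 L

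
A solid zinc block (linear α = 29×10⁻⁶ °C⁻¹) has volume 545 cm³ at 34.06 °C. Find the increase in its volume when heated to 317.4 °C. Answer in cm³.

ΔV = 13.4 cm³

Isotropic solid: β ≈ 3α = 8.7×10⁻⁵ /K; ΔT = 283.34 K
ΔV = 3αV₀ΔT = 3(29×10⁻⁶)(545)(283.34) = 13.4 cm³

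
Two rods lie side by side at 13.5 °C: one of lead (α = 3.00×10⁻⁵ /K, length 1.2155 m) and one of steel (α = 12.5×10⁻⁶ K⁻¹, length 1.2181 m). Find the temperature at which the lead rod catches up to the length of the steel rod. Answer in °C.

T = 135.9 °C

L₁(1 + α₁ΔT) = L₂(1 + α₂ΔT) ⇒ ΔT = (L₂ − L₁)/(α₁L₁ − α₂L₂)
L₂ − L₁ = 1.2181 − 1.2155 = 2.60×10⁻³ m
α₁L₁ − α₂L₂ = 3.00×10⁻⁵×1.2155 − 12.5×10⁻⁶×1.2181 = 2.123875×10⁻⁵ m/K
ΔT = 2.60×10⁻³ / 2.123875×10⁻⁵ = 122.418 K
T = 13.5 + 122.418 = 135.918 °C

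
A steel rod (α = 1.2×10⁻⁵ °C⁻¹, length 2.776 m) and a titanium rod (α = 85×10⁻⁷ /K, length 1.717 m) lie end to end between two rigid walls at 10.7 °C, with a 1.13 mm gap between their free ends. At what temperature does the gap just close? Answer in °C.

T = 34.3 °C

Gap closes when ΔL₁ + ΔL₂ = 1.13 mm = 1.13×10⁻³ m
(α₁L₁ + α₂L₂)ΔT = g
α₁L₁ + α₂L₂ = 1.2×10⁻⁵×2.776 + 85×10⁻⁷×1.717 = 4.79065×10⁻⁵ m/K
ΔT = 1.13×10⁻³ / 4.79065×10⁻⁵ = 23.588 K
T = 10.7 + 23.588 = 34.288 °C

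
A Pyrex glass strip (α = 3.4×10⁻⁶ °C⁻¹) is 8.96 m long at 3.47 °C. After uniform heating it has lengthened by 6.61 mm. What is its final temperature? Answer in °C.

ΔL = αL₀ΔT ⇒ ΔT = ΔL / (αL₀)
ΔT = 6.61×10⁻³ m / (3.4×10⁻⁶ × 8.96 m) = 216.98 K
T = 3.47 + 216.98 = 220.45 °C

T = 220 °C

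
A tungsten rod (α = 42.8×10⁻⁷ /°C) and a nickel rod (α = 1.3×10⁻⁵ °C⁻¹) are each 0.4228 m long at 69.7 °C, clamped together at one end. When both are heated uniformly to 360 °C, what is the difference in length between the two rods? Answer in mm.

ΔT = 290.3 K
tungsten: ΔL = 42.8×10⁻⁷ × 0.4228 m × 290.3 = 5.2532×10⁻⁴ m = 0.52532 mm
nickel: ΔL = 1.3×10⁻⁵ × 0.4228 m × 290.3 = 1.5956×10⁻³ m = 1.5956 mm
difference = 1.5956 − 0.52532 = 1.07028 mm

1.07 mm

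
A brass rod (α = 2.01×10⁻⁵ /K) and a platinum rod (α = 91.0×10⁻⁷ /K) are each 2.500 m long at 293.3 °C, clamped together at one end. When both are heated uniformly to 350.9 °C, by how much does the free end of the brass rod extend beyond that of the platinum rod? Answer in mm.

ΔT = 57.6 K
brass: ΔL = 2.01×10⁻⁵ × 2.500 m × 57.6 = 2.8944×10⁻³ m = 2.8944 mm
platinum: ΔL = 91.0×10⁻⁷ × 2.500 m × 57.6 = 1.3104×10⁻³ m = 1.3104 mm
difference = 2.8944 − 1.3104 = 1.5840 mm

1.58 mm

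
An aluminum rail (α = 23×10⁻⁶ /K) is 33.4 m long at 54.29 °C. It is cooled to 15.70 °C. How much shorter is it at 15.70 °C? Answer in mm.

|ΔT| = |15.70 − 54.29| = 38.59 K
ΔL = αL₀ΔT = (23×10⁻⁶)(33.4)(38.59) = 2.96×10⁻² m

ΔL = 29.6 mm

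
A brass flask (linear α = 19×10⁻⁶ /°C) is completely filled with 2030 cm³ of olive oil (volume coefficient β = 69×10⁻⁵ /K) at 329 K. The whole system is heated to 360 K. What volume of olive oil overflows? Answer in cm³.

39.8 cm³

The flask also expands: β_container ≈ 3α = 5.7×10⁻⁵ /K
Net overflow = V₀(β_liq − 3α_cont)ΔT
β − 3α = 6.90×10⁻⁴ − 5.7×10⁻⁵ = 6.33×10⁻⁴ /K; ΔT = 31 K
ΔV = 2030 × 6.33×10⁻⁴ × 31 = 39.8 cm³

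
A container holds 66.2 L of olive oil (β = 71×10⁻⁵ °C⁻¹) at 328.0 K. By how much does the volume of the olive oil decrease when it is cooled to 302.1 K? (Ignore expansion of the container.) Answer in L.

ΔV = 1.22 L

|ΔT| = |302.1 − 328.0| = 25.9 K
ΔV = βV₀ΔT = (71×10⁻⁵)(66.2)(25.9) = 1.22 L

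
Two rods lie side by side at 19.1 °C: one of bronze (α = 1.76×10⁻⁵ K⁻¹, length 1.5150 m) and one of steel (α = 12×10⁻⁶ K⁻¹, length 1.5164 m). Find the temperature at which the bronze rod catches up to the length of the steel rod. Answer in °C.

Equal length when α₁L₁ΔT − α₂L₂ΔT = L₂ − L₁ = 1.40×10⁻³ m
α₁L₁ = 2.6664×10⁻⁵, α₂L₂ = 1.81968×10⁻⁵ → Δ(αL) = 8.4672×10⁻⁶ m/K
ΔT = 1.40×10⁻³ / 8.4672×10⁻⁶ = 165.344 K, so T = 19.1 + 165.344 = 184.444 °C

T = 184.4 °C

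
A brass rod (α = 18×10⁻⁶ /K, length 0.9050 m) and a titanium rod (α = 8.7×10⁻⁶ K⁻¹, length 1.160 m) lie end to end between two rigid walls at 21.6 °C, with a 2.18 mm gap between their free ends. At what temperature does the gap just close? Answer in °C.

T = 104 °C

Gap closes when ΔL₁ + ΔL₂ = 2.18 mm = 2.18×10⁻³ m
(α₁L₁ + α₂L₂)ΔT = g
α₁L₁ + α₂L₂ = 18×10⁻⁶×0.9050 + 8.7×10⁻⁶×1.160 = 2.6382×10⁻⁵ m/K
ΔT = 2.18×10⁻³ / 2.6382×10⁻⁵ = 82.63 K
T = 21.6 + 82.63 = 104.23 °C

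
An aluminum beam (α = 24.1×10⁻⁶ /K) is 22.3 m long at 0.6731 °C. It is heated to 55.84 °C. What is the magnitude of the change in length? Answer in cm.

ΔL = 2.96 cm

|ΔT| = |55.84 − 0.6731| = 55.1669 K
ΔL = αL₀ΔT = (24.1×10⁻⁶)(22.3)(55.1669) = 2.96×10⁻² m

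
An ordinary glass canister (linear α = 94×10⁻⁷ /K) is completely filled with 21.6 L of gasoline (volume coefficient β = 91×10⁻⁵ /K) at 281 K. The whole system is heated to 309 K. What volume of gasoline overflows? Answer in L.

0.533 L

The canister also expands: β_container ≈ 3α = 2.82×10⁻⁵ /K
Net overflow = V₀(β_liq − 3α_cont)ΔT
β − 3α = 9.10×10⁻⁴ − 2.82×10⁻⁵ = 8.818×10⁻⁴ /K; ΔT = 28 K
ΔV = 21.6 × 8.818×10⁻⁴ × 28 = 0.533 L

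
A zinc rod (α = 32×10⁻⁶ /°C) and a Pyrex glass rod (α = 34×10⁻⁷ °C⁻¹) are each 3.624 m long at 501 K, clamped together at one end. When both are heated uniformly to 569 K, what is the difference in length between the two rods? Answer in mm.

ΔT = 68 K
zinc: ΔL = 32×10⁻⁶ × 3.624 m × 68 = 7.8858×10⁻³ m = 7.8858 mm
Pyrex glass: ΔL = 34×10⁻⁷ × 3.624 m × 68 = 8.3787×10⁻⁴ m = 0.83787 mm
difference = 7.8858 − 0.83787 = 7.04793 mm

7.05 mm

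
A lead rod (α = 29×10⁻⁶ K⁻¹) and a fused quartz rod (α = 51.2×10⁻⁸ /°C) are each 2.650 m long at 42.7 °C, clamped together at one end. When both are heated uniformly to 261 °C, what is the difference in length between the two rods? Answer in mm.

ΔT = 218.3 K
lead: ΔL = 29×10⁻⁶ × 2.650 m × 218.3 = 1.6776×10⁻² m = 16.776 mm
fused quartz: ΔL = 51.2×10⁻⁸ × 2.650 m × 218.3 = 2.9619×10⁻⁴ m = 0.29619 mm
difference = 16.776 − 0.29619 = 16.47981 mm

16.5 mm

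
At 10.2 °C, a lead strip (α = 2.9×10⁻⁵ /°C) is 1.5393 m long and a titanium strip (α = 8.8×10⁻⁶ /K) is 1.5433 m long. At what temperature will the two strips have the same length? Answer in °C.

T = 139.0 °C

L₁(1 + α₁ΔT) = L₂(1 + α₂ΔT) ⇒ ΔT = (L₂ − L₁)/(α₁L₁ − α₂L₂)
L₂ − L₁ = 1.5433 − 1.5393 = 4.00×10⁻³ m
α₁L₁ − α₂L₂ = 2.9×10⁻⁵×1.5393 − 8.8×10⁻⁶×1.5433 = 3.105866×10⁻⁵ m/K
ΔT = 4.00×10⁻³ / 3.105866×10⁻⁵ = 128.789 K
T = 10.2 + 128.789 = 138.989 °C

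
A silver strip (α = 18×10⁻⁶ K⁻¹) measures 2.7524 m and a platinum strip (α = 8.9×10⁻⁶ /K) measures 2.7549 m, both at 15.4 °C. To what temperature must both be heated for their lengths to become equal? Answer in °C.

L₁(1 + α₁ΔT) = L₂(1 + α₂ΔT) ⇒ ΔT = (L₂ − L₁)/(α₁L₁ − α₂L₂)
L₂ − L₁ = 2.7549 − 2.7524 = 2.50×10⁻³ m
α₁L₁ − α₂L₂ = 18×10⁻⁶×2.7524 − 8.9×10⁻⁶×2.7549 = 2.502459×10⁻⁵ m/K
ΔT = 2.50×10⁻³ / 2.502459×10⁻⁵ = 99.902 K
T = 15.4 + 99.902 = 115.302 °C

T = 115.3 °C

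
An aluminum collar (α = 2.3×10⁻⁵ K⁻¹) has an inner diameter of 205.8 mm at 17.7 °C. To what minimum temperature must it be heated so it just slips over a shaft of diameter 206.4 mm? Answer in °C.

Required Δd = 206.4 − 205.8 = 0.6 mm
Δd = αd₀ΔT ⇒ ΔT = Δd/(αd₀) = 0.6 / (2.3×10⁻⁵ × 205.8) = 126.76 K
T_min = 17.7 + 126.76 = 144.46 °C

T = 144 °C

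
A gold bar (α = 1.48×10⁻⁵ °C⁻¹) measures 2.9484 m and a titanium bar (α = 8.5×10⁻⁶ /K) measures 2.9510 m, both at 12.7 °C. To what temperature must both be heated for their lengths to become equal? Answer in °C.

L₁(1 + α₁ΔT) = L₂(1 + α₂ΔT) ⇒ ΔT = (L₂ − L₁)/(α₁L₁ − α₂L₂)
L₂ − L₁ = 2.9510 − 2.9484 = 2.60×10⁻³ m
α₁L₁ − α₂L₂ = 1.48×10⁻⁵×2.9484 − 8.5×10⁻⁶×2.9510 = 1.855282×10⁻⁵ m/K
ΔT = 2.60×10⁻³ / 1.855282×10⁻⁵ = 140.140 K
T = 12.7 + 140.140 = 152.840 °C

T = 152.8 °C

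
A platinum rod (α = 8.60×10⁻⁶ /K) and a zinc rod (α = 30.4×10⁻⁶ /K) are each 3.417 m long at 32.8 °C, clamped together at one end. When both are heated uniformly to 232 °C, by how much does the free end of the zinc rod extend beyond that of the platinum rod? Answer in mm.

14.8 mm

ΔT = 199.2 K
platinum: ΔL = 8.60×10⁻⁶ × 3.417 m × 199.2 = 5.8537×10⁻³ m = 5.8537 mm
zinc: ΔL = 30.4×10⁻⁶ × 3.417 m × 199.2 = 2.0692×10⁻² m = 20.692 mm
difference = 20.692 − 5.8537 = 14.8383 mm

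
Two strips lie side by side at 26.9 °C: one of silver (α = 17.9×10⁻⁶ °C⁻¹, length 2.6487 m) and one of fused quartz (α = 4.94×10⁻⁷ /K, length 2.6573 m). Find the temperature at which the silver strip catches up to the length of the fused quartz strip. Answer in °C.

Equal length when α₁L₁ΔT − α₂L₂ΔT = L₂ − L₁ = 8.60×10⁻³ m
α₁L₁ = 4.741173×10⁻⁵, α₂L₂ = 1.3127062×10⁻⁶ → Δ(αL) = 4.60990238×10⁻⁵ m/K
ΔT = 8.60×10⁻³ / 4.60990238×10⁻⁵ = 186.555 K, so T = 26.9 + 186.555 = 213.455 °C

T = 213.5 °C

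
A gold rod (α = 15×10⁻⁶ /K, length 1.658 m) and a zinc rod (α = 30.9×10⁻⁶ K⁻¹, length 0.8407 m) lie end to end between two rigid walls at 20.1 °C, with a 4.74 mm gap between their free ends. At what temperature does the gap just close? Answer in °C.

T = 113 °C

α₁L₁ = 2.487×10⁻⁵ m/K, α₂L₂ = 2.597763×10⁻⁵ m/K → total 5.084763×10⁻⁵ m/K
ΔT = g/(α₁L₁+α₂L₂) = 4.74×10⁻³ / 5.084763×10⁻⁵ = 93.22 K
T = 20.1 + 93.22 = 113.32 °C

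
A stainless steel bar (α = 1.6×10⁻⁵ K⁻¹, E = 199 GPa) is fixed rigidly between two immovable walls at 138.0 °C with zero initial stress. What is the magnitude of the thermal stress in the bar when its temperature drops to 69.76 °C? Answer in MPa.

σ = 217 MPa

Fully constrained: the free strain ε = αΔT is blocked, so σ = Eε = EαΔT.
|ΔT| = 68.24 K
σ = 199×10⁹ × 1.6×10⁻⁵ × 68.24 = 2.17×10⁸ Pa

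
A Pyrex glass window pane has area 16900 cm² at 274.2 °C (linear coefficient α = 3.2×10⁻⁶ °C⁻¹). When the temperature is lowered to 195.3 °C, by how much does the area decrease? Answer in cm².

ΔA = 8.53 cm²

Area coefficient ≈ 2α; |ΔT| = 78.9 K
ΔA = 2αA₀ΔT = 2(3.2×10⁻⁶)(16900)(78.9) = 8.53 cm²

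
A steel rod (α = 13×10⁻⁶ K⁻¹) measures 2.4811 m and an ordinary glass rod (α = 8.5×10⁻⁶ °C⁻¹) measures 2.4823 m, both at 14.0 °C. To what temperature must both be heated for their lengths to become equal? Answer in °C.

T = 121.6 °C

Equal length when α₁L₁ΔT − α₂L₂ΔT = L₂ − L₁ = 1.20×10⁻³ m
α₁L₁ = 3.22543×10⁻⁵, α₂L₂ = 2.109955×10⁻⁵ → Δ(αL) = 1.115475×10⁻⁵ m/K
ΔT = 1.20×10⁻³ / 1.115475×10⁻⁵ = 107.577 K, so T = 14.0 + 107.577 = 121.577 °C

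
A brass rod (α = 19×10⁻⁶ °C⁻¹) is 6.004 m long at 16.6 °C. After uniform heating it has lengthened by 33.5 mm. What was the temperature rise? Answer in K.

ΔL = αL₀ΔT ⇒ ΔT = ΔL / (αL₀)
ΔT = 33.5×10⁻³ m / (19×10⁻⁶ × 6.004 m) = 293.66 K

ΔT = 294 K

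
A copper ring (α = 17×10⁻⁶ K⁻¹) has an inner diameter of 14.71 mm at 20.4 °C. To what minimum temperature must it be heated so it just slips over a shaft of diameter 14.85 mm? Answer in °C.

Required Δd = 14.85 − 14.71 = 0.14 mm
Δd = αd₀ΔT ⇒ ΔT = Δd/(αd₀) = 0.14 / (17×10⁻⁶ × 14.71) = 559.84 K
T_min = 20.4 + 559.84 = 580.24 °C

T = 580 °C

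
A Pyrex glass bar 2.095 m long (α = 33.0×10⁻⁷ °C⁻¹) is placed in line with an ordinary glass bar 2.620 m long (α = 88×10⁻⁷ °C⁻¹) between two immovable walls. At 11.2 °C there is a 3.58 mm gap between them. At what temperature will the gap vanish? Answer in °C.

T = 131 °C

Gap closes when ΔL₁ + ΔL₂ = 3.58 mm = 3.58×10⁻³ m
(α₁L₁ + α₂L₂)ΔT = g
α₁L₁ + α₂L₂ = 33.0×10⁻⁷×2.095 + 88×10⁻⁷×2.620 = 2.99695×10⁻⁵ m/K
ΔT = 3.58×10⁻³ / 2.99695×10⁻⁵ = 119.45 K
T = 11.2 + 119.45 = 130.65 °C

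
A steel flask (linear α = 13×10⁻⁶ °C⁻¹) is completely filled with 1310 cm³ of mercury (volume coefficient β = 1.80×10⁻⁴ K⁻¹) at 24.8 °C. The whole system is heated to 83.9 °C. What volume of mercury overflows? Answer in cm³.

The flask also expands: β_container ≈ 3α = 3.9×10⁻⁵ /K
Net overflow = V₀(β_liq − 3α_cont)ΔT
β − 3α = 1.80×10⁻⁴ − 3.9×10⁻⁵ = 1.41×10⁻⁴ /K; ΔT = 59.1 K
ΔV = 1310 × 1.41×10⁻⁴ × 59.1 = 10.9 cm³

10.9 cm³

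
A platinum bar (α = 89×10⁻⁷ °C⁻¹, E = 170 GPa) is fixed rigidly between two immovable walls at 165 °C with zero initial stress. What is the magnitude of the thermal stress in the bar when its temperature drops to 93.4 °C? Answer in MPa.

Fully constrained: the free strain ε = αΔT is blocked, so σ = Eε = EαΔT.
|ΔT| = 71.6 K
σ = 170×10⁹ × 89×10⁻⁷ × 71.6 = 1.08×10⁸ Pa

σ = 108 MPa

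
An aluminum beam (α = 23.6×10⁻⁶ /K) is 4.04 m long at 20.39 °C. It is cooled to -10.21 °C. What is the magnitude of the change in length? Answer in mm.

ΔL = 2.92 mm

|ΔT| = |-10.21 − 20.39| = 30.60 K
ΔL = αL₀ΔT = (23.6×10⁻⁶)(4.04)(30.60) = 2.92×10⁻³ m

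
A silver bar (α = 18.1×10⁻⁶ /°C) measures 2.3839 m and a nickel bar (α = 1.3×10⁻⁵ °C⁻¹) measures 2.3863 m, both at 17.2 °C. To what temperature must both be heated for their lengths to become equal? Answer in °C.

L₁(1 + α₁ΔT) = L₂(1 + α₂ΔT) ⇒ ΔT = (L₂ − L₁)/(α₁L₁ − α₂L₂)
L₂ − L₁ = 2.3863 − 2.3839 = 2.40×10⁻³ m
α₁L₁ − α₂L₂ = 18.1×10⁻⁶×2.3839 − 1.3×10⁻⁵×2.3863 = 1.212669×10⁻⁵ m/K
ΔT = 2.40×10⁻³ / 1.212669×10⁻⁵ = 197.911 K
T = 17.2 + 197.911 = 215.111 °C

T = 215.1 °C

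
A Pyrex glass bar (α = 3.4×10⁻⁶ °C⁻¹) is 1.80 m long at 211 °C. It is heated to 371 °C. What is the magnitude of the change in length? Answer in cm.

ΔL = 0.0979 cm

|ΔT| = |371 − 211| = 160 K
ΔL = αL₀ΔT = (3.4×10⁻⁶)(1.80)(160) = 9.79×10⁻⁴ m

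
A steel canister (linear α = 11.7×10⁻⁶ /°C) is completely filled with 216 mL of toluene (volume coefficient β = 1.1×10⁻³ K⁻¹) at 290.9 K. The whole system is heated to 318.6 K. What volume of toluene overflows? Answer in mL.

The canister also expands: β_container ≈ 3α = 3.51×10⁻⁵ /K
Net overflow = V₀(β_liq − 3α_cont)ΔT
β − 3α = 1.10×10⁻³ − 3.51×10⁻⁵ = 1.0649×10⁻³ /K; ΔT = 27.7 K
ΔV = 216 × 1.0649×10⁻³ × 27.7 = 6.37 mL

6.37 mL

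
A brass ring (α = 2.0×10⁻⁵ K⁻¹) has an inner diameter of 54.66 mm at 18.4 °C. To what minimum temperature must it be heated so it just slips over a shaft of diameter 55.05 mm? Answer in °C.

Required Δd = 55.05 − 54.66 = 0.39 mm
Δd = αd₀ΔT ⇒ ΔT = Δd/(αd₀) = 0.39 / (2.0×10⁻⁵ × 54.66) = 356.75 K
T_min = 18.4 + 356.75 = 375.15 °C

T = 375 °C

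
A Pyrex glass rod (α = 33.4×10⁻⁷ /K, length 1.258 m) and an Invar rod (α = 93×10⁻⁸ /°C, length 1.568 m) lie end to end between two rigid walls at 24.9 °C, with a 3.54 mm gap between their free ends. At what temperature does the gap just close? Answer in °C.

T = 650 °C

α₁L₁ = 4.20172×10⁻⁶ m/K, α₂L₂ = 1.45824×10⁻⁶ m/K → total 5.65996×10⁻⁶ m/K
ΔT = g/(α₁L₁+α₂L₂) = 3.54×10⁻³ / 5.65996×10⁻⁶ = 625.45 K
T = 24.9 + 625.45 = 650.35 °C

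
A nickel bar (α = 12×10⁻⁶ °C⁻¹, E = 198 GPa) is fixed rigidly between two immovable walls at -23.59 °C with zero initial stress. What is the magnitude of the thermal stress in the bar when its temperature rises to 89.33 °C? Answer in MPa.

Fully constrained: the free strain ε = αΔT is blocked, so σ = Eε = EαΔT.
|ΔT| = 112.92 K
σ = 198×10⁹ × 12×10⁻⁶ × 112.92 = 2.68×10⁸ Pa

σ = 268 MPa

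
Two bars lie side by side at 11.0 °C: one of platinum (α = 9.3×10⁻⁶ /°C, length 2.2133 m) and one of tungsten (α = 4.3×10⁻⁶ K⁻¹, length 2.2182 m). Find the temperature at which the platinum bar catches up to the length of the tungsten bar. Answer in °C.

T = 454.6 °C

L₁(1 + α₁ΔT) = L₂(1 + α₂ΔT) ⇒ ΔT = (L₂ − L₁)/(α₁L₁ − α₂L₂)
L₂ − L₁ = 2.2182 − 2.2133 = 4.90×10⁻³ m
α₁L₁ − α₂L₂ = 9.3×10⁻⁶×2.2133 − 4.3×10⁻⁶×2.2182 = 1.104543×10⁻⁵ m/K
ΔT = 4.90×10⁻³ / 1.104543×10⁻⁵ = 443.622 K
T = 11.0 + 443.622 = 454.622 °C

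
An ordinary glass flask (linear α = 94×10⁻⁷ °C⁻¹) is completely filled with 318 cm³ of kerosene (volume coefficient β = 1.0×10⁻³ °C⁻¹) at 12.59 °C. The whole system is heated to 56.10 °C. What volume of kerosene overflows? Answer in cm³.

13.4 cm³

The flask also expands: β_container ≈ 3α = 2.82×10⁻⁵ /K
Net overflow = V₀(β_liq − 3α_cont)ΔT
β − 3α = 1.00×10⁻³ − 2.82×10⁻⁵ = 9.718×10⁻⁴ /K; ΔT = 43.51 K
ΔV = 318 × 9.718×10⁻⁴ × 43.51 = 13.4 cm³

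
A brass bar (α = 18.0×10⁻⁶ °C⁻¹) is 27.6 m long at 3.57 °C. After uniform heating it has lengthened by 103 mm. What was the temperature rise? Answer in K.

ΔL = αL₀ΔT ⇒ ΔT = ΔL / (αL₀)
ΔT = 103×10⁻³ m / (18.0×10⁻⁶ × 27.6 m) = 207.33 K

ΔT = 207 K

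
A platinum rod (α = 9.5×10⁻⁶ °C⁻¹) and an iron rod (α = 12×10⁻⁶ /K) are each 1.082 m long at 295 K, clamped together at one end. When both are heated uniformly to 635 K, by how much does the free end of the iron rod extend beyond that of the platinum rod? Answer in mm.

0.920 mm

ΔT = 340 K
platinum: ΔL = 9.5×10⁻⁶ × 1.082 m × 340 = 3.4949×10⁻³ m = 3.4949 mm
iron: ΔL = 12×10⁻⁶ × 1.082 m × 340 = 4.4146×10⁻³ m = 4.4146 mm
difference = 4.4146 − 3.4949 = 0.9197 mm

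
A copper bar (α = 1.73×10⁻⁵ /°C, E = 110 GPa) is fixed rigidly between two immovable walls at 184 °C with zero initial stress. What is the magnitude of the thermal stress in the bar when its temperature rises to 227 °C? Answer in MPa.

σ = 81.8 MPa

Fully constrained: the free strain ε = αΔT is blocked, so σ = Eε = EαΔT.
|ΔT| = 43 K
σ = 110×10⁹ × 1.73×10⁻⁵ × 43 = 8.18×10⁷ Pa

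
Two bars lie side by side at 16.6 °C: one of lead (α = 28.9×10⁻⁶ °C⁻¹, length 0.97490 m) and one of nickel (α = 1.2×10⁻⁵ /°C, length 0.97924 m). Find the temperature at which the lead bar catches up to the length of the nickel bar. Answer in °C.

Equal length when α₁L₁ΔT − α₂L₂ΔT = L₂ − L₁ = 4.34×10⁻³ m
α₁L₁ = 2.817461×10⁻⁵, α₂L₂ = 1.175088×10⁻⁵ → Δ(αL) = 1.642373×10⁻⁵ m/K
ΔT = 4.34×10⁻³ / 1.642373×10⁻⁵ = 264.252 K, so T = 16.6 + 264.252 = 280.852 °C

T = 280.9 °C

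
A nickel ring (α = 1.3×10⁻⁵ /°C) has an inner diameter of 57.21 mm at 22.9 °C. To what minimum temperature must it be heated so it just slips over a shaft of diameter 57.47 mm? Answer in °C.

Required Δd = 57.47 − 57.21 = 0.26 mm
Δd = αd₀ΔT ⇒ ΔT = Δd/(αd₀) = 0.26 / (1.3×10⁻⁵ × 57.21) = 349.59 K
T_min = 22.9 + 349.59 = 372.49 °C

T = 372 °C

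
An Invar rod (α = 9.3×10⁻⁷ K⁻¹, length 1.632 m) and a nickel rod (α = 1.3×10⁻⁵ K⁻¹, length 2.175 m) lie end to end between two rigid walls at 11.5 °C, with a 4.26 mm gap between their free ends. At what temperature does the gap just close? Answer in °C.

α₁L₁ = 1.51776×10⁻⁶ m/K, α₂L₂ = 2.8275×10⁻⁵ m/K → total 2.979276×10⁻⁵ m/K
ΔT = g/(α₁L₁+α₂L₂) = 4.26×10⁻³ / 2.979276×10⁻⁵ = 142.99 K
T = 11.5 + 142.99 = 154.49 °C

T = 154 °C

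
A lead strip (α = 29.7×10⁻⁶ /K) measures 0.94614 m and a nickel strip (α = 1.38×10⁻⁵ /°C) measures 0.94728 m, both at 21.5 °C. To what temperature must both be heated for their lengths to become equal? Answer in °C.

T = 97.36 °C

L₁(1 + α₁ΔT) = L₂(1 + α₂ΔT) ⇒ ΔT = (L₂ − L₁)/(α₁L₁ − α₂L₂)
L₂ − L₁ = 0.94728 − 0.94614 = 1.14×10⁻³ m
α₁L₁ − α₂L₂ = 29.7×10⁻⁶×0.94614 − 1.38×10⁻⁵×0.94728 = 1.5027894×10⁻⁵ m/K
ΔT = 1.14×10⁻³ / 1.5027894×10⁻⁵ = 75.8589 K
T = 21.5 + 75.8589 = 97.3589 °C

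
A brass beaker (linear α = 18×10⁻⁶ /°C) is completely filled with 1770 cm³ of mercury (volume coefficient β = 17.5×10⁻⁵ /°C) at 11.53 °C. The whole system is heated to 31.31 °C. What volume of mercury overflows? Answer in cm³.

The beaker also expands: β_container ≈ 3α = 5.4×10⁻⁵ /K
Net overflow = V₀(β_liq − 3α_cont)ΔT
β − 3α = 1.75×10⁻⁴ − 5.4×10⁻⁵ = 1.21×10⁻⁴ /K; ΔT = 19.78 K
ΔV = 1770 × 1.21×10⁻⁴ × 19.78 = 4.24 cm³

4.24 cm³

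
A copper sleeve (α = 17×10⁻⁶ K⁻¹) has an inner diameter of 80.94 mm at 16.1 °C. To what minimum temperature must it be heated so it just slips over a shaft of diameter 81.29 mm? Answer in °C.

Required Δd = 81.29 − 80.94 = 0.35 mm
Δd = αd₀ΔT ⇒ ΔT = Δd/(αd₀) = 0.35 / (17×10⁻⁶ × 80.94) = 254.36 K
T_min = 16.1 + 254.36 = 270.46 °C

T = 270 °C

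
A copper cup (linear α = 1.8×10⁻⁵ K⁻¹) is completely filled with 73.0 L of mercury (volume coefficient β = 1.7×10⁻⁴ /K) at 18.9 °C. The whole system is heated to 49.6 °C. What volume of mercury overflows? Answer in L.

0.260 L

The cup also expands: β_container ≈ 3α = 5.4×10⁻⁵ /K
Net overflow = V₀(β_liq − 3α_cont)ΔT
β − 3α = 1.70×10⁻⁴ − 5.4×10⁻⁵ = 1.16×10⁻⁴ /K; ΔT = 30.7 K
ΔV = 73.0 × 1.16×10⁻⁴ × 30.7 = 0.260 L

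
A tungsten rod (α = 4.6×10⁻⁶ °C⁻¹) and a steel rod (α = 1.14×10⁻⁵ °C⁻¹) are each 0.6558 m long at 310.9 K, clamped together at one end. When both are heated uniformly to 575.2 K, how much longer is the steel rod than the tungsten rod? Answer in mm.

1.18 mm

ΔT = 264.3 K
tungsten: ΔL = 4.6×10⁻⁶ × 0.6558 m × 264.3 = 7.9731×10⁻⁴ m = 0.79731 mm
steel: ΔL = 1.14×10⁻⁵ × 0.6558 m × 264.3 = 1.9759×10⁻³ m = 1.9759 mm
difference = 1.9759 − 0.79731 = 1.17859 mm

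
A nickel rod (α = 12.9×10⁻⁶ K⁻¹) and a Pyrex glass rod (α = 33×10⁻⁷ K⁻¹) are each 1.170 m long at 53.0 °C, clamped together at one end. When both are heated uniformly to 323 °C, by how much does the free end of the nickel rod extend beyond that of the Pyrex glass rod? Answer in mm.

3.03 mm

ΔT = 270.0 K
nickel: ΔL = 12.9×10⁻⁶ × 1.170 m × 270.0 = 4.0751×10⁻³ m = 4.0751 mm
Pyrex glass: ΔL = 33×10⁻⁷ × 1.170 m × 270.0 = 1.0425×10⁻³ m = 1.0425 mm
difference = 4.0751 − 1.0425 = 3.0326 mm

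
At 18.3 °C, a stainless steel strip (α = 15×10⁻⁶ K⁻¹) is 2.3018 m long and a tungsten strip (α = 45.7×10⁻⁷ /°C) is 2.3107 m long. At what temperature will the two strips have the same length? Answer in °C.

L₁(1 + α₁ΔT) = L₂(1 + α₂ΔT) ⇒ ΔT = (L₂ − L₁)/(α₁L₁ − α₂L₂)
L₂ − L₁ = 2.3107 − 2.3018 = 8.90×10⁻³ m
α₁L₁ − α₂L₂ = 15×10⁻⁶×2.3018 − 45.7×10⁻⁷×2.3107 = 2.3967101×10⁻⁵ m/K
ΔT = 8.90×10⁻³ / 2.3967101×10⁻⁵ = 371.342 K
T = 18.3 + 371.342 = 389.642 °C

T = 389.6 °C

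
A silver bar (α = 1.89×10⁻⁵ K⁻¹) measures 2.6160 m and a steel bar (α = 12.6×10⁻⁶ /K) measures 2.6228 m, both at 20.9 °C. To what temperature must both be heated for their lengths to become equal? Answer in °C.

T = 435.7 °C

Equal length when α₁L₁ΔT − α₂L₂ΔT = L₂ − L₁ = 6.80×10⁻³ m
α₁L₁ = 4.94424×10⁻⁵, α₂L₂ = 3.304728×10⁻⁵ → Δ(αL) = 1.639512×10⁻⁵ m/K
ΔT = 6.80×10⁻³ / 1.639512×10⁻⁵ = 414.758 K, so T = 20.9 + 414.758 = 435.658 °C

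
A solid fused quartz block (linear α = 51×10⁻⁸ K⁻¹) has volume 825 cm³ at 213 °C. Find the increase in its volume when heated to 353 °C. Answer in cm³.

ΔV = 0.177 cm³

Isotropic solid: β ≈ 3α = 1.5×10⁻⁶ /K; ΔT = 140 K
ΔV = 3αV₀ΔT = 3(51×10⁻⁸)(825)(140) = 0.177 cm³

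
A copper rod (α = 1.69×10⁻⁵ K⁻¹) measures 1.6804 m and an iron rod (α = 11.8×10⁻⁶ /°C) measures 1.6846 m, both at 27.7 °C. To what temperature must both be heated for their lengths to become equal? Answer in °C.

T = 520.6 °C

Equal length when α₁L₁ΔT − α₂L₂ΔT = L₂ − L₁ = 4.20×10⁻³ m
α₁L₁ = 2.839876×10⁻⁵, α₂L₂ = 1.987828×10⁻⁵ → Δ(αL) = 8.52048×10⁻⁶ m/K
ΔT = 4.20×10⁻³ / 8.52048×10⁻⁶ = 492.930 K, so T = 27.7 + 492.930 = 520.630 °C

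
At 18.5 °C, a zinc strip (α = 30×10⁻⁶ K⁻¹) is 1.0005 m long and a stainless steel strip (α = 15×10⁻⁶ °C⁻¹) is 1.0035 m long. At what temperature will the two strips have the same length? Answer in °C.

Equal length when α₁L₁ΔT − α₂L₂ΔT = L₂ − L₁ = 3.00×10⁻³ m
α₁L₁ = 3.0015×10⁻⁵, α₂L₂ = 1.50525×10⁻⁵ → Δ(αL) = 1.49625×10⁻⁵ m/K
ΔT = 3.00×10⁻³ / 1.49625×10⁻⁵ = 200.501 K, so T = 18.5 + 200.501 = 219.001 °C

T = 219.0 °C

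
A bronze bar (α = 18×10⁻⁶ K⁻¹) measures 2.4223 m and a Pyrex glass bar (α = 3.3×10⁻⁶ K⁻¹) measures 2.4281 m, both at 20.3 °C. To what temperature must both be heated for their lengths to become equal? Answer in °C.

T = 183.3 °C

Equal length when α₁L₁ΔT − α₂L₂ΔT = L₂ − L₁ = 5.80×10⁻³ m
α₁L₁ = 4.36014×10⁻⁵, α₂L₂ = 8.01273×10⁻⁶ → Δ(αL) = 3.558867×10⁻⁵ m/K
ΔT = 5.80×10⁻³ / 3.558867×10⁻⁵ = 162.973 K, so T = 20.3 + 162.973 = 183.273 °C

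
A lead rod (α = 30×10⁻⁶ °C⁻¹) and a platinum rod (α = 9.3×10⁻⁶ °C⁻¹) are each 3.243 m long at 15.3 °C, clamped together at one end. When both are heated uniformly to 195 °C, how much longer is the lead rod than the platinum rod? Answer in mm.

ΔT = 179.7 K
lead: ΔL = 30×10⁻⁶ × 3.243 m × 179.7 = 1.7483×10⁻² m = 17.483 mm
platinum: ΔL = 9.3×10⁻⁶ × 3.243 m × 179.7 = 5.4197×10⁻³ m = 5.4197 mm
difference = 17.483 − 5.4197 = 12.0633 mm

12.1 mm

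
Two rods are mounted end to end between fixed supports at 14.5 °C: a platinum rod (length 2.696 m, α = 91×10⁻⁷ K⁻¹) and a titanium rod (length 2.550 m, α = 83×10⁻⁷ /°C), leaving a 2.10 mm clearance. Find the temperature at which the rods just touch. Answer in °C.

α₁L₁ = 2.45336×10⁻⁵ m/K, α₂L₂ = 2.1165×10⁻⁵ m/K → total 4.56986×10⁻⁵ m/K
ΔT = g/(α₁L₁+α₂L₂) = 2.10×10⁻³ / 4.56986×10⁻⁵ = 45.953 K
T = 14.5 + 45.953 = 60.453 °C

T = 60.5 °C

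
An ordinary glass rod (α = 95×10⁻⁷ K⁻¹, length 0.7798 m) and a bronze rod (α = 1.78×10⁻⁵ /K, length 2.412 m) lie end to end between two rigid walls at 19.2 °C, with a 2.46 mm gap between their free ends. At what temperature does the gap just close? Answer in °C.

T = 68.1 °C

Gap closes when ΔL₁ + ΔL₂ = 2.46 mm = 2.46×10⁻³ m
(α₁L₁ + α₂L₂)ΔT = g
α₁L₁ + α₂L₂ = 95×10⁻⁷×0.7798 + 1.78×10⁻⁵×2.412 = 5.03417×10⁻⁵ m/K
ΔT = 2.46×10⁻³ / 5.03417×10⁻⁵ = 48.866 K
T = 19.2 + 48.866 = 68.066 °C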